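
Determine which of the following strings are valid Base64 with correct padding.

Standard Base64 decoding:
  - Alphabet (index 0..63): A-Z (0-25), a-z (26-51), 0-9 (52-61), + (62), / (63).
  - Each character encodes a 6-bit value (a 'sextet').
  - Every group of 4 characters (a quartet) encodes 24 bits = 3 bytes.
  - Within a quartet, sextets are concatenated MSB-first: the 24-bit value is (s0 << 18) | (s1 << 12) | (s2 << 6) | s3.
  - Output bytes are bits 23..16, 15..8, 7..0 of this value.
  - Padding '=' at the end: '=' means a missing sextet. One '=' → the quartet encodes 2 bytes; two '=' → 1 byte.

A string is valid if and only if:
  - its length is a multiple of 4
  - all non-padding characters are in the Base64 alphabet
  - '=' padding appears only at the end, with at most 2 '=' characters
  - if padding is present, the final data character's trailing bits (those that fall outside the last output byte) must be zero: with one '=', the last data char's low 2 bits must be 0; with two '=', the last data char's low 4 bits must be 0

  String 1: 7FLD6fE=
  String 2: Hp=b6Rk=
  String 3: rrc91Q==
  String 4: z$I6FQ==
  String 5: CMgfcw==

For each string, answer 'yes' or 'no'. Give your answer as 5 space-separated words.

Answer: yes no yes no yes

Derivation:
String 1: '7FLD6fE=' → valid
String 2: 'Hp=b6Rk=' → invalid (bad char(s): ['=']; '=' in middle)
String 3: 'rrc91Q==' → valid
String 4: 'z$I6FQ==' → invalid (bad char(s): ['$'])
String 5: 'CMgfcw==' → valid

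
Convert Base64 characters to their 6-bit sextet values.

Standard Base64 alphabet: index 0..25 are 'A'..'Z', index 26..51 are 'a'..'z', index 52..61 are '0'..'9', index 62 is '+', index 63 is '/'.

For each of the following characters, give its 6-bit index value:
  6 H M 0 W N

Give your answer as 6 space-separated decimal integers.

Answer: 58 7 12 52 22 13

Derivation:
'6': 0..9 range, 52 + ord('6') − ord('0') = 58
'H': A..Z range, ord('H') − ord('A') = 7
'M': A..Z range, ord('M') − ord('A') = 12
'0': 0..9 range, 52 + ord('0') − ord('0') = 52
'W': A..Z range, ord('W') − ord('A') = 22
'N': A..Z range, ord('N') − ord('A') = 13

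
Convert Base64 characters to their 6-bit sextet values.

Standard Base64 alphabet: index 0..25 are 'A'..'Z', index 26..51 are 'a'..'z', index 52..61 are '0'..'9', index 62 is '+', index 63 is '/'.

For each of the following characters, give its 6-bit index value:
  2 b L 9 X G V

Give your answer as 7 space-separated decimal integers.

Answer: 54 27 11 61 23 6 21

Derivation:
'2': 0..9 range, 52 + ord('2') − ord('0') = 54
'b': a..z range, 26 + ord('b') − ord('a') = 27
'L': A..Z range, ord('L') − ord('A') = 11
'9': 0..9 range, 52 + ord('9') − ord('0') = 61
'X': A..Z range, ord('X') − ord('A') = 23
'G': A..Z range, ord('G') − ord('A') = 6
'V': A..Z range, ord('V') − ord('A') = 21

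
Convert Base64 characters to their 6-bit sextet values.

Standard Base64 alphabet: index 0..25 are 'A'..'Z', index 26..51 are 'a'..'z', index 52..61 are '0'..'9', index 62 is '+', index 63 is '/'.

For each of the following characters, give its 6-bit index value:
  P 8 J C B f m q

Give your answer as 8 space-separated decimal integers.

Answer: 15 60 9 2 1 31 38 42

Derivation:
'P': A..Z range, ord('P') − ord('A') = 15
'8': 0..9 range, 52 + ord('8') − ord('0') = 60
'J': A..Z range, ord('J') − ord('A') = 9
'C': A..Z range, ord('C') − ord('A') = 2
'B': A..Z range, ord('B') − ord('A') = 1
'f': a..z range, 26 + ord('f') − ord('a') = 31
'm': a..z range, 26 + ord('m') − ord('a') = 38
'q': a..z range, 26 + ord('q') − ord('a') = 42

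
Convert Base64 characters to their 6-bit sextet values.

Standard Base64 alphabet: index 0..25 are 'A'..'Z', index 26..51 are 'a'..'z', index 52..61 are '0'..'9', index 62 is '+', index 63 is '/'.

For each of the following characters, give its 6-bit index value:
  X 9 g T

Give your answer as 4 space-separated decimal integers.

'X': A..Z range, ord('X') − ord('A') = 23
'9': 0..9 range, 52 + ord('9') − ord('0') = 61
'g': a..z range, 26 + ord('g') − ord('a') = 32
'T': A..Z range, ord('T') − ord('A') = 19

Answer: 23 61 32 19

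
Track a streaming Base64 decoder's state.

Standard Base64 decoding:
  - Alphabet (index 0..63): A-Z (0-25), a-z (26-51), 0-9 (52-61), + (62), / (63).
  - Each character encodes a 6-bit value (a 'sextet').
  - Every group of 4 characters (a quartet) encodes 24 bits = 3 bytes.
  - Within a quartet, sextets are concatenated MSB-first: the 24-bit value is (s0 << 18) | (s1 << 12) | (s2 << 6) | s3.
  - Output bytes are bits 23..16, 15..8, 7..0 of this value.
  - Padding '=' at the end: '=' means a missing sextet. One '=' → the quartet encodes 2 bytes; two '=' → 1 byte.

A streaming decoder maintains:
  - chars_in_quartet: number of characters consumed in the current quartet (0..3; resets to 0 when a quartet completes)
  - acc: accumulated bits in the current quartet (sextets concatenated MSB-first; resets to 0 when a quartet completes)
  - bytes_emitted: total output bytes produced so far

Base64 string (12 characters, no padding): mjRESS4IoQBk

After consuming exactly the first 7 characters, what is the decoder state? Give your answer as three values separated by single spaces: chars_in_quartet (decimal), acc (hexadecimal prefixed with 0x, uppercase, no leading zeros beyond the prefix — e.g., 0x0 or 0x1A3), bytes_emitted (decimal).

Answer: 3 0x124B8 3

Derivation:
After char 0 ('m'=38): chars_in_quartet=1 acc=0x26 bytes_emitted=0
After char 1 ('j'=35): chars_in_quartet=2 acc=0x9A3 bytes_emitted=0
After char 2 ('R'=17): chars_in_quartet=3 acc=0x268D1 bytes_emitted=0
After char 3 ('E'=4): chars_in_quartet=4 acc=0x9A3444 -> emit 9A 34 44, reset; bytes_emitted=3
After char 4 ('S'=18): chars_in_quartet=1 acc=0x12 bytes_emitted=3
After char 5 ('S'=18): chars_in_quartet=2 acc=0x492 bytes_emitted=3
After char 6 ('4'=56): chars_in_quartet=3 acc=0x124B8 bytes_emitted=3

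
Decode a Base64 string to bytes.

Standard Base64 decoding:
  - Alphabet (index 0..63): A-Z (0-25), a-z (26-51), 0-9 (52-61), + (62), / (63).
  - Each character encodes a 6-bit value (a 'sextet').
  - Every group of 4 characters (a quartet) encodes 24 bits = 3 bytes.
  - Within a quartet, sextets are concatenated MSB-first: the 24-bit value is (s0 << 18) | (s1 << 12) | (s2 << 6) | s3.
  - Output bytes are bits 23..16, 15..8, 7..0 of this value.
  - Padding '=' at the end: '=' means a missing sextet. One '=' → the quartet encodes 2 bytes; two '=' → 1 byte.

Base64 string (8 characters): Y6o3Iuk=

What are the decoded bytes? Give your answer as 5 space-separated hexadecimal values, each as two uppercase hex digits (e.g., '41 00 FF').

After char 0 ('Y'=24): chars_in_quartet=1 acc=0x18 bytes_emitted=0
After char 1 ('6'=58): chars_in_quartet=2 acc=0x63A bytes_emitted=0
After char 2 ('o'=40): chars_in_quartet=3 acc=0x18EA8 bytes_emitted=0
After char 3 ('3'=55): chars_in_quartet=4 acc=0x63AA37 -> emit 63 AA 37, reset; bytes_emitted=3
After char 4 ('I'=8): chars_in_quartet=1 acc=0x8 bytes_emitted=3
After char 5 ('u'=46): chars_in_quartet=2 acc=0x22E bytes_emitted=3
After char 6 ('k'=36): chars_in_quartet=3 acc=0x8BA4 bytes_emitted=3
Padding '=': partial quartet acc=0x8BA4 -> emit 22 E9; bytes_emitted=5

Answer: 63 AA 37 22 E9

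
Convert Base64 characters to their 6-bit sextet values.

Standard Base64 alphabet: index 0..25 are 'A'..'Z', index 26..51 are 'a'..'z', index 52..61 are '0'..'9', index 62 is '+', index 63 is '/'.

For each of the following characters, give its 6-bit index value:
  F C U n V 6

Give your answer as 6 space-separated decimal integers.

'F': A..Z range, ord('F') − ord('A') = 5
'C': A..Z range, ord('C') − ord('A') = 2
'U': A..Z range, ord('U') − ord('A') = 20
'n': a..z range, 26 + ord('n') − ord('a') = 39
'V': A..Z range, ord('V') − ord('A') = 21
'6': 0..9 range, 52 + ord('6') − ord('0') = 58

Answer: 5 2 20 39 21 58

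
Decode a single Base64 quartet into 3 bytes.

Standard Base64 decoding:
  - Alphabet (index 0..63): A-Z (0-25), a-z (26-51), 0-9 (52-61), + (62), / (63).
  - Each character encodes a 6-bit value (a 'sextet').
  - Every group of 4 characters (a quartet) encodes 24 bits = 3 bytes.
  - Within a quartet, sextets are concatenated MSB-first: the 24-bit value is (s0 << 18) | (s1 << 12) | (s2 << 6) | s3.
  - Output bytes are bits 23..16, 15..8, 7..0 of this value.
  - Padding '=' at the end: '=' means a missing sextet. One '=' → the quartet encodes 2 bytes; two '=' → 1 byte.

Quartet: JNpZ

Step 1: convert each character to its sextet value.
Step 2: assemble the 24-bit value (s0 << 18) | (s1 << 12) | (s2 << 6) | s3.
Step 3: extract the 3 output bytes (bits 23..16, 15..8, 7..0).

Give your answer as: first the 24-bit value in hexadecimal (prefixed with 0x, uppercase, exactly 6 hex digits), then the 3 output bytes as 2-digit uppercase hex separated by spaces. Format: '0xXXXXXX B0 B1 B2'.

Sextets: J=9, N=13, p=41, Z=25
24-bit: (9<<18) | (13<<12) | (41<<6) | 25
      = 0x240000 | 0x00D000 | 0x000A40 | 0x000019
      = 0x24DA59
Bytes: (v>>16)&0xFF=24, (v>>8)&0xFF=DA, v&0xFF=59

Answer: 0x24DA59 24 DA 59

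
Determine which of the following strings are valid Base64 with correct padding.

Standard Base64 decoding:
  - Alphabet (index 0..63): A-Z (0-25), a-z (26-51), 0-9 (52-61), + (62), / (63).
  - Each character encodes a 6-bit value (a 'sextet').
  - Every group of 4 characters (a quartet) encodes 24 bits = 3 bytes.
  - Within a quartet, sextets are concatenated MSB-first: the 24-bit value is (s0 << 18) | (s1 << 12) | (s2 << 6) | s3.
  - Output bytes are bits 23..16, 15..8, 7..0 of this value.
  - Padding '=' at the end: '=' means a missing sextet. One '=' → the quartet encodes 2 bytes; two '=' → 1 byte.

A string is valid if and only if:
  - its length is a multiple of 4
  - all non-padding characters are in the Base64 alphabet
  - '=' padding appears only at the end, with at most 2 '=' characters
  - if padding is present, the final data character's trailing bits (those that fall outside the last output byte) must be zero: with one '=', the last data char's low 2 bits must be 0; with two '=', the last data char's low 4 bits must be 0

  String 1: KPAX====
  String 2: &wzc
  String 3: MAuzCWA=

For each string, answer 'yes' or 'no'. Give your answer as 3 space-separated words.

String 1: 'KPAX====' → invalid (4 pad chars (max 2))
String 2: '&wzc' → invalid (bad char(s): ['&'])
String 3: 'MAuzCWA=' → valid

Answer: no no yes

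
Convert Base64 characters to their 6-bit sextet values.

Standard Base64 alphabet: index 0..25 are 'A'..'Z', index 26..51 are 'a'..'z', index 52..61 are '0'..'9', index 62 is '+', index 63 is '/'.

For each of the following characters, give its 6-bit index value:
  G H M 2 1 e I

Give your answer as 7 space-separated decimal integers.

'G': A..Z range, ord('G') − ord('A') = 6
'H': A..Z range, ord('H') − ord('A') = 7
'M': A..Z range, ord('M') − ord('A') = 12
'2': 0..9 range, 52 + ord('2') − ord('0') = 54
'1': 0..9 range, 52 + ord('1') − ord('0') = 53
'e': a..z range, 26 + ord('e') − ord('a') = 30
'I': A..Z range, ord('I') − ord('A') = 8

Answer: 6 7 12 54 53 30 8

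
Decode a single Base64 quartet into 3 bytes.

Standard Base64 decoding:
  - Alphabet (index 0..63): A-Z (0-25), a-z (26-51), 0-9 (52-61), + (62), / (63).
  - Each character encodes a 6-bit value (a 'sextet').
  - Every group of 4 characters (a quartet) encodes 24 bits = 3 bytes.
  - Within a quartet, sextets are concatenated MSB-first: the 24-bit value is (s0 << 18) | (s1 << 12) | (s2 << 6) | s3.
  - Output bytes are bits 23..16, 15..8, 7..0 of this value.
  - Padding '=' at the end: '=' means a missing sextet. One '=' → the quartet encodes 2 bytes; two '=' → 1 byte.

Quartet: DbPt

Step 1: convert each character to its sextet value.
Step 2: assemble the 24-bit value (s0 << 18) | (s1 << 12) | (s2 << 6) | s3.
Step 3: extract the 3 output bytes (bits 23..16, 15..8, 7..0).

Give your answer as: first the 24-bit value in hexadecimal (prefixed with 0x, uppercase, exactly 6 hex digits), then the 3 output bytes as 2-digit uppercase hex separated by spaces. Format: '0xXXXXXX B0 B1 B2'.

Answer: 0x0DB3ED 0D B3 ED

Derivation:
Sextets: D=3, b=27, P=15, t=45
24-bit: (3<<18) | (27<<12) | (15<<6) | 45
      = 0x0C0000 | 0x01B000 | 0x0003C0 | 0x00002D
      = 0x0DB3ED
Bytes: (v>>16)&0xFF=0D, (v>>8)&0xFF=B3, v&0xFF=ED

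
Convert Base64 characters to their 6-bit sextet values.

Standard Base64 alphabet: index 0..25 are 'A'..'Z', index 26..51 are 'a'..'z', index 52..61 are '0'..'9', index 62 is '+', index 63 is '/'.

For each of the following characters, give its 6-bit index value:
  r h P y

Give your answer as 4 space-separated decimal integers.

Answer: 43 33 15 50

Derivation:
'r': a..z range, 26 + ord('r') − ord('a') = 43
'h': a..z range, 26 + ord('h') − ord('a') = 33
'P': A..Z range, ord('P') − ord('A') = 15
'y': a..z range, 26 + ord('y') − ord('a') = 50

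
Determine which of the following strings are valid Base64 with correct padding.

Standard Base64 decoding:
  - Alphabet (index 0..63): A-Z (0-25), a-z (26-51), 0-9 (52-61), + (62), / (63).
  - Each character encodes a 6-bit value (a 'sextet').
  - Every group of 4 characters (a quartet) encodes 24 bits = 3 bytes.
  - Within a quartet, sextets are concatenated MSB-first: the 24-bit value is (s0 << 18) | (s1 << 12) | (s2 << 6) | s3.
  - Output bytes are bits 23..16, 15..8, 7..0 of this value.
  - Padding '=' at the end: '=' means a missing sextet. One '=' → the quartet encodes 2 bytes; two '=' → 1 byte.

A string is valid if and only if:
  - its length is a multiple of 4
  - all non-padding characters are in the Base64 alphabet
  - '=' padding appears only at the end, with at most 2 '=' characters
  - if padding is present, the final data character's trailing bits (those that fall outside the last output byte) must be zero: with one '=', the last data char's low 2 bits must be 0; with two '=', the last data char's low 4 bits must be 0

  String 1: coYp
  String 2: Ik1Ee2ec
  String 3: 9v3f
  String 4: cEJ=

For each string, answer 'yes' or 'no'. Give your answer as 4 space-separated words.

Answer: yes yes yes no

Derivation:
String 1: 'coYp' → valid
String 2: 'Ik1Ee2ec' → valid
String 3: '9v3f' → valid
String 4: 'cEJ=' → invalid (bad trailing bits)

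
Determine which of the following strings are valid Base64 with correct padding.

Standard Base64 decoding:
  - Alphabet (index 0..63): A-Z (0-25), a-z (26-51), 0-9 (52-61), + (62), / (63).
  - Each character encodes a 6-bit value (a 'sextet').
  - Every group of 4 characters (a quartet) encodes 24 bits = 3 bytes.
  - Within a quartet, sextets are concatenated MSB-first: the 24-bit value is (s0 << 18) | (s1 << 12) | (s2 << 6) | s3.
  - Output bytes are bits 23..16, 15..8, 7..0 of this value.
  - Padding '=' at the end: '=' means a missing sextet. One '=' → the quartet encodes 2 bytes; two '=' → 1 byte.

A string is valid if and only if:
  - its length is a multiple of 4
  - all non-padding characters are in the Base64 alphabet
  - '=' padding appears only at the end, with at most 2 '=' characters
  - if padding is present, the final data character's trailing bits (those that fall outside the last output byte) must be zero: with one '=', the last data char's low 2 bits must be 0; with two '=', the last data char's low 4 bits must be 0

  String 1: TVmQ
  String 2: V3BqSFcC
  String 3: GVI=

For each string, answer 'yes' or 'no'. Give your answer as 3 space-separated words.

Answer: yes yes yes

Derivation:
String 1: 'TVmQ' → valid
String 2: 'V3BqSFcC' → valid
String 3: 'GVI=' → valid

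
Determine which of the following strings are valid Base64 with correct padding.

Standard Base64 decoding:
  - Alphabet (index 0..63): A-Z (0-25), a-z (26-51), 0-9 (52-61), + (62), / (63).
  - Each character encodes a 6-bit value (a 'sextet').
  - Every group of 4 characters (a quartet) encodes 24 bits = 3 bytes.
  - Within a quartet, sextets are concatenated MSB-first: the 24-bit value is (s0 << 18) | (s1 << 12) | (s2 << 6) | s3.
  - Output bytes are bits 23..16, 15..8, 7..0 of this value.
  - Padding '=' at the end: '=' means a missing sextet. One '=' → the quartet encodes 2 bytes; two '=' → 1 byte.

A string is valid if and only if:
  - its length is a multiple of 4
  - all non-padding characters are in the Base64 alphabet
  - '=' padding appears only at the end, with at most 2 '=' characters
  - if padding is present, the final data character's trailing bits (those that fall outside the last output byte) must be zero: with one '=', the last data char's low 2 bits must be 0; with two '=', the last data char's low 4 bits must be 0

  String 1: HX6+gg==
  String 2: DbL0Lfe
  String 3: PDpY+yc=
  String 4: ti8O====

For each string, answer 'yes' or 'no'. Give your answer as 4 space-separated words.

Answer: yes no yes no

Derivation:
String 1: 'HX6+gg==' → valid
String 2: 'DbL0Lfe' → invalid (len=7 not mult of 4)
String 3: 'PDpY+yc=' → valid
String 4: 'ti8O====' → invalid (4 pad chars (max 2))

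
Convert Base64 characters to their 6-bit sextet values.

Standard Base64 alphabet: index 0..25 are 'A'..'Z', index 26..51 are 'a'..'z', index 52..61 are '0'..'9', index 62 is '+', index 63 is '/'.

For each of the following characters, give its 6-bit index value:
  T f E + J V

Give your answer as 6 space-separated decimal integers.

Answer: 19 31 4 62 9 21

Derivation:
'T': A..Z range, ord('T') − ord('A') = 19
'f': a..z range, 26 + ord('f') − ord('a') = 31
'E': A..Z range, ord('E') − ord('A') = 4
'+': index 62
'J': A..Z range, ord('J') − ord('A') = 9
'V': A..Z range, ord('V') − ord('A') = 21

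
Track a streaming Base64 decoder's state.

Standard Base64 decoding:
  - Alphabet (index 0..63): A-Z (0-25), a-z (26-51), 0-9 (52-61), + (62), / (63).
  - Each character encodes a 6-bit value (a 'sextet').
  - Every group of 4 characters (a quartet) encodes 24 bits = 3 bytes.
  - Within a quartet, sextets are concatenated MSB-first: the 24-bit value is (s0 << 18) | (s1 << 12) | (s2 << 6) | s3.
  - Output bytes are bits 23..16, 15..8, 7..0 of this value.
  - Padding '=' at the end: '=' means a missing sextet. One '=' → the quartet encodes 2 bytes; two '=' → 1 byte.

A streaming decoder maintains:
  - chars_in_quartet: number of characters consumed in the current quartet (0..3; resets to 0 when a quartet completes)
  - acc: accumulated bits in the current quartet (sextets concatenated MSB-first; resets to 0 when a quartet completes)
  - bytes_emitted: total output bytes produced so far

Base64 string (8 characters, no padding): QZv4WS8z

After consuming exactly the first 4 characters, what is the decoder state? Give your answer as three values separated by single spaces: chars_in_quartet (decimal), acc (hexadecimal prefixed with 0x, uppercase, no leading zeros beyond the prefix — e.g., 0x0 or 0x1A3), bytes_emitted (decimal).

Answer: 0 0x0 3

Derivation:
After char 0 ('Q'=16): chars_in_quartet=1 acc=0x10 bytes_emitted=0
After char 1 ('Z'=25): chars_in_quartet=2 acc=0x419 bytes_emitted=0
After char 2 ('v'=47): chars_in_quartet=3 acc=0x1066F bytes_emitted=0
After char 3 ('4'=56): chars_in_quartet=4 acc=0x419BF8 -> emit 41 9B F8, reset; bytes_emitted=3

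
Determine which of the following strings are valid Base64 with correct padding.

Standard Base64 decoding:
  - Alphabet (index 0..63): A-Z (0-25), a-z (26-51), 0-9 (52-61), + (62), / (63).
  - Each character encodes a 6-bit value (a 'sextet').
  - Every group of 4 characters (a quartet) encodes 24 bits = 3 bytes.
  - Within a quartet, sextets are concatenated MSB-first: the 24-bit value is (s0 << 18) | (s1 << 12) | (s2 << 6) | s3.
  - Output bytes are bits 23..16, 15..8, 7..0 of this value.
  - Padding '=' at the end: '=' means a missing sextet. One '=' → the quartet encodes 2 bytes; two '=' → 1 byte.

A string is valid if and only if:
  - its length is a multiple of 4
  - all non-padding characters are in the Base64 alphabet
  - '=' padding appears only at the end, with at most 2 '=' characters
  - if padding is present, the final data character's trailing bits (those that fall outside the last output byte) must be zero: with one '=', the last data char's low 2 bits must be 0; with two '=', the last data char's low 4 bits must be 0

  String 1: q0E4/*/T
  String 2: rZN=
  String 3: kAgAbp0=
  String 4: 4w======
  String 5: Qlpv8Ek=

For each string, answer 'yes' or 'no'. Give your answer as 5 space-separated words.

String 1: 'q0E4/*/T' → invalid (bad char(s): ['*'])
String 2: 'rZN=' → invalid (bad trailing bits)
String 3: 'kAgAbp0=' → valid
String 4: '4w======' → invalid (6 pad chars (max 2))
String 5: 'Qlpv8Ek=' → valid

Answer: no no yes no yes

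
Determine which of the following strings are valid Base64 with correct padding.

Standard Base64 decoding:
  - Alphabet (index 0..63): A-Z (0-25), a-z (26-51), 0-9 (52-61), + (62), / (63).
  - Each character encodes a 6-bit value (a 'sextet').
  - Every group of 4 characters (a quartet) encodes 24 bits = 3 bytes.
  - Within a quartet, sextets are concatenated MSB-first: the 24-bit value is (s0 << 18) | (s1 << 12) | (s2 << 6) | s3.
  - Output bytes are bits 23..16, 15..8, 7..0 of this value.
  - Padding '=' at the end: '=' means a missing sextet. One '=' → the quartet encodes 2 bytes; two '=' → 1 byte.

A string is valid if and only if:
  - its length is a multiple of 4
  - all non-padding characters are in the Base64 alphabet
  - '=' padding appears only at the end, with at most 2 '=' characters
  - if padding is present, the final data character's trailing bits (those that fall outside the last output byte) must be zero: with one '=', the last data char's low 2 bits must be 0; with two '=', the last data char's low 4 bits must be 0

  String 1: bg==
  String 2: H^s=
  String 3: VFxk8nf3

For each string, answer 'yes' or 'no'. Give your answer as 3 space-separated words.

Answer: yes no yes

Derivation:
String 1: 'bg==' → valid
String 2: 'H^s=' → invalid (bad char(s): ['^'])
String 3: 'VFxk8nf3' → valid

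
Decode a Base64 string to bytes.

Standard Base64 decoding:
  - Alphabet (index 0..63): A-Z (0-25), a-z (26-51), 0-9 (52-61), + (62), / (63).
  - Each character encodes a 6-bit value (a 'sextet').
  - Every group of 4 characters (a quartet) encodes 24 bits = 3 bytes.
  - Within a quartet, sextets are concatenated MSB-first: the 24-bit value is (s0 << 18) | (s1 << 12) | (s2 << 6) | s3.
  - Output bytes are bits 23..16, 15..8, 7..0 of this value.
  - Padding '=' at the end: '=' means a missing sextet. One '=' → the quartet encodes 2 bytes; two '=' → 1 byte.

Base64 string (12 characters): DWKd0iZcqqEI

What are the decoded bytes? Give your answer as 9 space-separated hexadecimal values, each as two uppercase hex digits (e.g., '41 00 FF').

Answer: 0D 62 9D D2 26 5C AA A1 08

Derivation:
After char 0 ('D'=3): chars_in_quartet=1 acc=0x3 bytes_emitted=0
After char 1 ('W'=22): chars_in_quartet=2 acc=0xD6 bytes_emitted=0
After char 2 ('K'=10): chars_in_quartet=3 acc=0x358A bytes_emitted=0
After char 3 ('d'=29): chars_in_quartet=4 acc=0xD629D -> emit 0D 62 9D, reset; bytes_emitted=3
After char 4 ('0'=52): chars_in_quartet=1 acc=0x34 bytes_emitted=3
After char 5 ('i'=34): chars_in_quartet=2 acc=0xD22 bytes_emitted=3
After char 6 ('Z'=25): chars_in_quartet=3 acc=0x34899 bytes_emitted=3
After char 7 ('c'=28): chars_in_quartet=4 acc=0xD2265C -> emit D2 26 5C, reset; bytes_emitted=6
After char 8 ('q'=42): chars_in_quartet=1 acc=0x2A bytes_emitted=6
After char 9 ('q'=42): chars_in_quartet=2 acc=0xAAA bytes_emitted=6
After char 10 ('E'=4): chars_in_quartet=3 acc=0x2AA84 bytes_emitted=6
After char 11 ('I'=8): chars_in_quartet=4 acc=0xAAA108 -> emit AA A1 08, reset; bytes_emitted=9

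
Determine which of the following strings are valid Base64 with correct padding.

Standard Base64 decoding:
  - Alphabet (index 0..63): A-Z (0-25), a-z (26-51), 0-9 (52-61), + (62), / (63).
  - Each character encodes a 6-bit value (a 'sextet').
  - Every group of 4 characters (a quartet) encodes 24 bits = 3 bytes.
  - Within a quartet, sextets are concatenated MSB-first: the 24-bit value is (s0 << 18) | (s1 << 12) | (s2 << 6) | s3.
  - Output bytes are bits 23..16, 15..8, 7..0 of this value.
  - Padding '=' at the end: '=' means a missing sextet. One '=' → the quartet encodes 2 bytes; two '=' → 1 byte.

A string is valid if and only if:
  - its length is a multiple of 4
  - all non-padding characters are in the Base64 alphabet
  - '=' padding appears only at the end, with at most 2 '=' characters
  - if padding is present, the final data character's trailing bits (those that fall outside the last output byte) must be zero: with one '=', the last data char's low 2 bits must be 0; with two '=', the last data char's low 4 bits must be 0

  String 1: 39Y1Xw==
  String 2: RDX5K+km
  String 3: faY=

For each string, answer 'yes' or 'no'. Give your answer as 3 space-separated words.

String 1: '39Y1Xw==' → valid
String 2: 'RDX5K+km' → valid
String 3: 'faY=' → valid

Answer: yes yes yes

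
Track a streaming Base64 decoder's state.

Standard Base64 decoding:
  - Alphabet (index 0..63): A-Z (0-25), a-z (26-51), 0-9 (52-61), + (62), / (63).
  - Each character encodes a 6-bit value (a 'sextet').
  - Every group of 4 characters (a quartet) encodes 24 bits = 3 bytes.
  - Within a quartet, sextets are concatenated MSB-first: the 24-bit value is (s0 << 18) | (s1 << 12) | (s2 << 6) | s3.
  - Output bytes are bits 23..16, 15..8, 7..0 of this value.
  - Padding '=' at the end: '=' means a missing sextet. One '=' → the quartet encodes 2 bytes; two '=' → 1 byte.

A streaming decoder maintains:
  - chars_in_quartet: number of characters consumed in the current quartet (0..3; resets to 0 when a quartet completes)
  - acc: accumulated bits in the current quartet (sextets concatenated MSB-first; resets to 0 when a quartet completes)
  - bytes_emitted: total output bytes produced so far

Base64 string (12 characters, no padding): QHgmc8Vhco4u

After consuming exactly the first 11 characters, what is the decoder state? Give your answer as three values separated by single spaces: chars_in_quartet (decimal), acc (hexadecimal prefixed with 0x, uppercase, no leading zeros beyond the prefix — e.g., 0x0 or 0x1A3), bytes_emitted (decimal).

Answer: 3 0x1CA38 6

Derivation:
After char 0 ('Q'=16): chars_in_quartet=1 acc=0x10 bytes_emitted=0
After char 1 ('H'=7): chars_in_quartet=2 acc=0x407 bytes_emitted=0
After char 2 ('g'=32): chars_in_quartet=3 acc=0x101E0 bytes_emitted=0
After char 3 ('m'=38): chars_in_quartet=4 acc=0x407826 -> emit 40 78 26, reset; bytes_emitted=3
After char 4 ('c'=28): chars_in_quartet=1 acc=0x1C bytes_emitted=3
After char 5 ('8'=60): chars_in_quartet=2 acc=0x73C bytes_emitted=3
After char 6 ('V'=21): chars_in_quartet=3 acc=0x1CF15 bytes_emitted=3
After char 7 ('h'=33): chars_in_quartet=4 acc=0x73C561 -> emit 73 C5 61, reset; bytes_emitted=6
After char 8 ('c'=28): chars_in_quartet=1 acc=0x1C bytes_emitted=6
After char 9 ('o'=40): chars_in_quartet=2 acc=0x728 bytes_emitted=6
After char 10 ('4'=56): chars_in_quartet=3 acc=0x1CA38 bytes_emitted=6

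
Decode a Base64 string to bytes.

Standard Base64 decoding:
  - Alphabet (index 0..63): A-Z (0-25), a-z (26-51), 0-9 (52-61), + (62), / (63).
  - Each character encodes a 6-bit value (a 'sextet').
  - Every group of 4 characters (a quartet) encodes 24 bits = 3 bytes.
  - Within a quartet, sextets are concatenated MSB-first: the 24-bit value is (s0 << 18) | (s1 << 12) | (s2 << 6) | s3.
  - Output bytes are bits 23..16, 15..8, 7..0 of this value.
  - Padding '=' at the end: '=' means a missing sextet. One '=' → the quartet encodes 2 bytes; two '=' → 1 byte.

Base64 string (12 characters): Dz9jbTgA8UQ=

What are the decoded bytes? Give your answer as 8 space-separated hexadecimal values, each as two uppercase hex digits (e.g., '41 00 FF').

After char 0 ('D'=3): chars_in_quartet=1 acc=0x3 bytes_emitted=0
After char 1 ('z'=51): chars_in_quartet=2 acc=0xF3 bytes_emitted=0
After char 2 ('9'=61): chars_in_quartet=3 acc=0x3CFD bytes_emitted=0
After char 3 ('j'=35): chars_in_quartet=4 acc=0xF3F63 -> emit 0F 3F 63, reset; bytes_emitted=3
After char 4 ('b'=27): chars_in_quartet=1 acc=0x1B bytes_emitted=3
After char 5 ('T'=19): chars_in_quartet=2 acc=0x6D3 bytes_emitted=3
After char 6 ('g'=32): chars_in_quartet=3 acc=0x1B4E0 bytes_emitted=3
After char 7 ('A'=0): chars_in_quartet=4 acc=0x6D3800 -> emit 6D 38 00, reset; bytes_emitted=6
After char 8 ('8'=60): chars_in_quartet=1 acc=0x3C bytes_emitted=6
After char 9 ('U'=20): chars_in_quartet=2 acc=0xF14 bytes_emitted=6
After char 10 ('Q'=16): chars_in_quartet=3 acc=0x3C510 bytes_emitted=6
Padding '=': partial quartet acc=0x3C510 -> emit F1 44; bytes_emitted=8

Answer: 0F 3F 63 6D 38 00 F1 44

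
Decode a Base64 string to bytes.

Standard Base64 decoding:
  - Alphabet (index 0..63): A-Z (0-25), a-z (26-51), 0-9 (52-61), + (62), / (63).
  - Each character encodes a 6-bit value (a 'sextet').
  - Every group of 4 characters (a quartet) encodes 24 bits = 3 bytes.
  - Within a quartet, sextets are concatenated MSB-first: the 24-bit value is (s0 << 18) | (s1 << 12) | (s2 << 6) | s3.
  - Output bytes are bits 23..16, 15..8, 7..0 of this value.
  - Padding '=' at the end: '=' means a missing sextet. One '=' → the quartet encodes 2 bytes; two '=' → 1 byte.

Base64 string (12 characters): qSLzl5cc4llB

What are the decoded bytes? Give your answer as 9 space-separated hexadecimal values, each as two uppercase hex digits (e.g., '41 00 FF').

Answer: A9 22 F3 97 97 1C E2 59 41

Derivation:
After char 0 ('q'=42): chars_in_quartet=1 acc=0x2A bytes_emitted=0
After char 1 ('S'=18): chars_in_quartet=2 acc=0xA92 bytes_emitted=0
After char 2 ('L'=11): chars_in_quartet=3 acc=0x2A48B bytes_emitted=0
After char 3 ('z'=51): chars_in_quartet=4 acc=0xA922F3 -> emit A9 22 F3, reset; bytes_emitted=3
After char 4 ('l'=37): chars_in_quartet=1 acc=0x25 bytes_emitted=3
After char 5 ('5'=57): chars_in_quartet=2 acc=0x979 bytes_emitted=3
After char 6 ('c'=28): chars_in_quartet=3 acc=0x25E5C bytes_emitted=3
After char 7 ('c'=28): chars_in_quartet=4 acc=0x97971C -> emit 97 97 1C, reset; bytes_emitted=6
After char 8 ('4'=56): chars_in_quartet=1 acc=0x38 bytes_emitted=6
After char 9 ('l'=37): chars_in_quartet=2 acc=0xE25 bytes_emitted=6
After char 10 ('l'=37): chars_in_quartet=3 acc=0x38965 bytes_emitted=6
After char 11 ('B'=1): chars_in_quartet=4 acc=0xE25941 -> emit E2 59 41, reset; bytes_emitted=9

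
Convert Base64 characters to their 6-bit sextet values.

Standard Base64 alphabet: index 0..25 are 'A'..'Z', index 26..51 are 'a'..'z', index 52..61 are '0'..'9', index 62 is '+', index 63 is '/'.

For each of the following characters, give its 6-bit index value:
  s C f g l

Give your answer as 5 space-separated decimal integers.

's': a..z range, 26 + ord('s') − ord('a') = 44
'C': A..Z range, ord('C') − ord('A') = 2
'f': a..z range, 26 + ord('f') − ord('a') = 31
'g': a..z range, 26 + ord('g') − ord('a') = 32
'l': a..z range, 26 + ord('l') − ord('a') = 37

Answer: 44 2 31 32 37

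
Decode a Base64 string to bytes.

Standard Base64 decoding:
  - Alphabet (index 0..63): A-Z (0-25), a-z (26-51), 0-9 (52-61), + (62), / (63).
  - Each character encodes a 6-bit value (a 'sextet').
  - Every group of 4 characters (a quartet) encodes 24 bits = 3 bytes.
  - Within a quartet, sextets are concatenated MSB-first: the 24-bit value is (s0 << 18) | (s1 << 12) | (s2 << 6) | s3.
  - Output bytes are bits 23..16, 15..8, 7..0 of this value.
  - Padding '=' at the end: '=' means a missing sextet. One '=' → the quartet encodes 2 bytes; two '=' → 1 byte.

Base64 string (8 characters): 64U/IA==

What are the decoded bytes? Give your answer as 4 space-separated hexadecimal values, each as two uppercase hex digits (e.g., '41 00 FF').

Answer: EB 85 3F 20

Derivation:
After char 0 ('6'=58): chars_in_quartet=1 acc=0x3A bytes_emitted=0
After char 1 ('4'=56): chars_in_quartet=2 acc=0xEB8 bytes_emitted=0
After char 2 ('U'=20): chars_in_quartet=3 acc=0x3AE14 bytes_emitted=0
After char 3 ('/'=63): chars_in_quartet=4 acc=0xEB853F -> emit EB 85 3F, reset; bytes_emitted=3
After char 4 ('I'=8): chars_in_quartet=1 acc=0x8 bytes_emitted=3
After char 5 ('A'=0): chars_in_quartet=2 acc=0x200 bytes_emitted=3
Padding '==': partial quartet acc=0x200 -> emit 20; bytes_emitted=4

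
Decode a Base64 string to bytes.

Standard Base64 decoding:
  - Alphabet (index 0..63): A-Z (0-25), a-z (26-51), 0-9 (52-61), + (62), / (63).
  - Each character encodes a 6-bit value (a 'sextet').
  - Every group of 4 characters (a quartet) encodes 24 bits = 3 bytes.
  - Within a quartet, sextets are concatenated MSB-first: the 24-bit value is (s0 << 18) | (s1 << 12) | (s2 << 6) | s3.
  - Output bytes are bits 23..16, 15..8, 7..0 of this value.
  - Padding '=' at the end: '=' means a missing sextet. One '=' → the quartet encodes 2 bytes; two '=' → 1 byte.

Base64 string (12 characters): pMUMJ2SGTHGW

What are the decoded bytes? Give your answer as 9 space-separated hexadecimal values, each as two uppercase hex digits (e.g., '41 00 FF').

After char 0 ('p'=41): chars_in_quartet=1 acc=0x29 bytes_emitted=0
After char 1 ('M'=12): chars_in_quartet=2 acc=0xA4C bytes_emitted=0
After char 2 ('U'=20): chars_in_quartet=3 acc=0x29314 bytes_emitted=0
After char 3 ('M'=12): chars_in_quartet=4 acc=0xA4C50C -> emit A4 C5 0C, reset; bytes_emitted=3
After char 4 ('J'=9): chars_in_quartet=1 acc=0x9 bytes_emitted=3
After char 5 ('2'=54): chars_in_quartet=2 acc=0x276 bytes_emitted=3
After char 6 ('S'=18): chars_in_quartet=3 acc=0x9D92 bytes_emitted=3
After char 7 ('G'=6): chars_in_quartet=4 acc=0x276486 -> emit 27 64 86, reset; bytes_emitted=6
After char 8 ('T'=19): chars_in_quartet=1 acc=0x13 bytes_emitted=6
After char 9 ('H'=7): chars_in_quartet=2 acc=0x4C7 bytes_emitted=6
After char 10 ('G'=6): chars_in_quartet=3 acc=0x131C6 bytes_emitted=6
After char 11 ('W'=22): chars_in_quartet=4 acc=0x4C7196 -> emit 4C 71 96, reset; bytes_emitted=9

Answer: A4 C5 0C 27 64 86 4C 71 96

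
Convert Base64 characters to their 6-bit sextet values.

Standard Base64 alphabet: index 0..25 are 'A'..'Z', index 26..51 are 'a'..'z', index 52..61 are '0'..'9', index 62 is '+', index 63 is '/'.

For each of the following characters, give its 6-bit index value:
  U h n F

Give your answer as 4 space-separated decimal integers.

Answer: 20 33 39 5

Derivation:
'U': A..Z range, ord('U') − ord('A') = 20
'h': a..z range, 26 + ord('h') − ord('a') = 33
'n': a..z range, 26 + ord('n') − ord('a') = 39
'F': A..Z range, ord('F') − ord('A') = 5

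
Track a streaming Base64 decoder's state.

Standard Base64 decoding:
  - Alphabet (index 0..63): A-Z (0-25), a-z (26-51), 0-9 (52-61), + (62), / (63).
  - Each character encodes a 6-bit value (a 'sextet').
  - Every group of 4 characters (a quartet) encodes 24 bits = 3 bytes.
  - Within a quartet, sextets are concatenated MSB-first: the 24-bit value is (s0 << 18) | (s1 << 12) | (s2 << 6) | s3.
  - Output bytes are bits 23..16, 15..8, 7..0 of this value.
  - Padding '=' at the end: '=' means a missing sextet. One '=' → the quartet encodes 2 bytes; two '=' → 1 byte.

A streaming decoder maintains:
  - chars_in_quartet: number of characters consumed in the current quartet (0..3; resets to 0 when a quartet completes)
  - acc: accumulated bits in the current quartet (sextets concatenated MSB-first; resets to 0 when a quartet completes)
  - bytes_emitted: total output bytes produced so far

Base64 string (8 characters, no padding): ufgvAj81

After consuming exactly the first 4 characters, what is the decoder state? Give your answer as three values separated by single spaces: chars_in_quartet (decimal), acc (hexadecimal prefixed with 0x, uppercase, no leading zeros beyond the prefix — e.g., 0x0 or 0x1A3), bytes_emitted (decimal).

After char 0 ('u'=46): chars_in_quartet=1 acc=0x2E bytes_emitted=0
After char 1 ('f'=31): chars_in_quartet=2 acc=0xB9F bytes_emitted=0
After char 2 ('g'=32): chars_in_quartet=3 acc=0x2E7E0 bytes_emitted=0
After char 3 ('v'=47): chars_in_quartet=4 acc=0xB9F82F -> emit B9 F8 2F, reset; bytes_emitted=3

Answer: 0 0x0 3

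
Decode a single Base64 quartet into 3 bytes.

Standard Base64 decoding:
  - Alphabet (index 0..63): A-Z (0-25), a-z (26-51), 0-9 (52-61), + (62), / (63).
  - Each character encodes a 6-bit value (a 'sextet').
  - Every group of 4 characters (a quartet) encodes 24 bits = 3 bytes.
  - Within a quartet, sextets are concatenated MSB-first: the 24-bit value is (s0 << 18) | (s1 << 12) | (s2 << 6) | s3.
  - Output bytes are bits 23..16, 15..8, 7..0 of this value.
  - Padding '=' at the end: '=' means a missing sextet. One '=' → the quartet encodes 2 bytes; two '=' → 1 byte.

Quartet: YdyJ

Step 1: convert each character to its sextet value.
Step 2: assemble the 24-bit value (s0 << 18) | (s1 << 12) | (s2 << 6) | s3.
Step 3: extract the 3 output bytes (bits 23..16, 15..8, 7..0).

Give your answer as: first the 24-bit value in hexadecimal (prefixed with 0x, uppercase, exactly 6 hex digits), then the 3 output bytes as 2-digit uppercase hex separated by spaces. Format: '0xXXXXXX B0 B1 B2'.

Answer: 0x61DC89 61 DC 89

Derivation:
Sextets: Y=24, d=29, y=50, J=9
24-bit: (24<<18) | (29<<12) | (50<<6) | 9
      = 0x600000 | 0x01D000 | 0x000C80 | 0x000009
      = 0x61DC89
Bytes: (v>>16)&0xFF=61, (v>>8)&0xFF=DC, v&0xFF=89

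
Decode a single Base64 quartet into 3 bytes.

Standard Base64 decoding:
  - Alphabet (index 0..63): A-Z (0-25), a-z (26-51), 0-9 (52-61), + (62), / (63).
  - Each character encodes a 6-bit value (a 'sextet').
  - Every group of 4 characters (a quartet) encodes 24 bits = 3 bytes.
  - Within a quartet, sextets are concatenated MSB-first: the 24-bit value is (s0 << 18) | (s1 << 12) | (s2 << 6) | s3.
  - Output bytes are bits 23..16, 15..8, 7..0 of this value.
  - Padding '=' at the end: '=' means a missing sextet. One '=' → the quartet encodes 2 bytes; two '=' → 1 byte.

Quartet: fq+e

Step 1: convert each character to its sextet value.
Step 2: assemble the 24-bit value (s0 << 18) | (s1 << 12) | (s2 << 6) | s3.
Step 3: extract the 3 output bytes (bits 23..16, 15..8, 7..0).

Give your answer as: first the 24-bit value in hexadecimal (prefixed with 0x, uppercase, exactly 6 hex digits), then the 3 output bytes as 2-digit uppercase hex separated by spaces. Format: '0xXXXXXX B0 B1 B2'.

Answer: 0x7EAF9E 7E AF 9E

Derivation:
Sextets: f=31, q=42, +=62, e=30
24-bit: (31<<18) | (42<<12) | (62<<6) | 30
      = 0x7C0000 | 0x02A000 | 0x000F80 | 0x00001E
      = 0x7EAF9E
Bytes: (v>>16)&0xFF=7E, (v>>8)&0xFF=AF, v&0xFF=9E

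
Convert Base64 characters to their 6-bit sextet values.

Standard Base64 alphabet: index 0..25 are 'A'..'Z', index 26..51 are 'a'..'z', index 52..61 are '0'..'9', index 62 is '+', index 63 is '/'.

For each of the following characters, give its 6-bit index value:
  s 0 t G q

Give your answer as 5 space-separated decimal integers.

Answer: 44 52 45 6 42

Derivation:
's': a..z range, 26 + ord('s') − ord('a') = 44
'0': 0..9 range, 52 + ord('0') − ord('0') = 52
't': a..z range, 26 + ord('t') − ord('a') = 45
'G': A..Z range, ord('G') − ord('A') = 6
'q': a..z range, 26 + ord('q') − ord('a') = 42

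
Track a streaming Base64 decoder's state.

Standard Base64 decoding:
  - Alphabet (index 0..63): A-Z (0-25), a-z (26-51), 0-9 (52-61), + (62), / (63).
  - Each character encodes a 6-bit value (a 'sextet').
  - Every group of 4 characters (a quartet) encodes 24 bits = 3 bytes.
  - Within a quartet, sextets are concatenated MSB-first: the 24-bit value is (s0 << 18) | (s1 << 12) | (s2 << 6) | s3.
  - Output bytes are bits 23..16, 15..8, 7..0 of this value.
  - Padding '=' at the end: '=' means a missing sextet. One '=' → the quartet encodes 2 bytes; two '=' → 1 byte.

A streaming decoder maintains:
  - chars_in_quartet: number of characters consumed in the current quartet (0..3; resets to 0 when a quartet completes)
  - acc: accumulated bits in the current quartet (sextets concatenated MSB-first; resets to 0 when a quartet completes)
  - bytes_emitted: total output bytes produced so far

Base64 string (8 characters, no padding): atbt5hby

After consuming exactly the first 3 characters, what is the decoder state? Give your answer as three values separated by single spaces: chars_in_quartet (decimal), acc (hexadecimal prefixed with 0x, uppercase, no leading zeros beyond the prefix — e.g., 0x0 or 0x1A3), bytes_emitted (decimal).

Answer: 3 0x1AB5B 0

Derivation:
After char 0 ('a'=26): chars_in_quartet=1 acc=0x1A bytes_emitted=0
After char 1 ('t'=45): chars_in_quartet=2 acc=0x6AD bytes_emitted=0
After char 2 ('b'=27): chars_in_quartet=3 acc=0x1AB5B bytes_emitted=0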